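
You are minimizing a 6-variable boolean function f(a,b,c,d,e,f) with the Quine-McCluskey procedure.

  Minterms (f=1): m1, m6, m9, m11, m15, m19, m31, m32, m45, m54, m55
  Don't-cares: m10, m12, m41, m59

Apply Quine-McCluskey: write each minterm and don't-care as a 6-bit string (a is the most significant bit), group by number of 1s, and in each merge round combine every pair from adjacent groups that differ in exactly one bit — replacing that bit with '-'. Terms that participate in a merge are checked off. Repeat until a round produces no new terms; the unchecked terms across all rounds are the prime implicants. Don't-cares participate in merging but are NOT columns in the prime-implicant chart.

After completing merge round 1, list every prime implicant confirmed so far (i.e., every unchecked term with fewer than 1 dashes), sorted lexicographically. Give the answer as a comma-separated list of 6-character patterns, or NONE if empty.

000110, 001100, 010011, 100000, 111011

[col 0] 000001*, 000110, 001001*, 001010*, 001011*, 001100, 001111*, 010011, 011111*, 100000, 101001*, 101101*, 110110*, 110111*, 111011
[col 1] -01001, 0-1111, 00-001, 001-11, 0010-1, 00101-, 101-01, 11011-
Prime implicants: -01001, 0-1111, 00-001, 000110, 001-11, 0010-1, 00101-, 001100, 010011, 100000, 101-01, 11011-, 111011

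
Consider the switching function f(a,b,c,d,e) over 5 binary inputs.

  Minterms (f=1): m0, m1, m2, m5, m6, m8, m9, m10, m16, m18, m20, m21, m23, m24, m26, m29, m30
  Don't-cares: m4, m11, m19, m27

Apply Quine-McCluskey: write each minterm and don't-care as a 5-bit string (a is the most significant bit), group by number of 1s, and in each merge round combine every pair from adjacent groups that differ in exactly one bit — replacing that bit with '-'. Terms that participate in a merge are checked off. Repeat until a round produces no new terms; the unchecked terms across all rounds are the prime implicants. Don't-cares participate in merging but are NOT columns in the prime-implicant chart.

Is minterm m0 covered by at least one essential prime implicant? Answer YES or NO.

YES

Round 0: 00000✓ 00001✓ 00010✓ 00100✓ 00101✓ 00110✓ 01000✓ 01001✓ 01010✓ 01011✓ 10000✓ 10010✓ 10011✓ 10100✓ 10101✓ 10111✓ 11000✓ 11010✓ 11011✓ 11101✓ 11110✓
Round 1: -0000✓ -0010✓ -0100✓ -0101✓ -1000✓ -1010✓ -1011✓ 0-000✓ 0-001✓ 0-010✓ 00-00✓ 00-01✓ 00-10✓ 000-0✓ 0000-✓ 001-0✓ 0010-✓ 010-0✓ 010-1✓ 0100-✓ 0101-✓ 1-000✓ 1-010✓ 1-011✓ 1-101 10-00✓ 10-11 100-0✓ 1001-✓ 101-1 1010-✓ 11-10 110-0✓ 1101-✓
Round 2: --000✓ --010✓ -0-00 -00-0✓ -010- -10-0✓ -101- 0-0-0✓ 0-00- 00--0 00-0- 010-- 1-0-0✓ 1-01-
Round 3: --0-0
PIs = {--0-0, -0-00, -010-, -101-, 0-00-, 00--0, 00-0-, 010--, 1-01-, 1-101, 10-11, 101-1, 11-10}
Coverage chart:
  m0: --0-0,-0-00,0-00-,00--0,00-0-
  m1: 0-00-,00-0-
  m2: --0-0,00--0
  m5: -010-,00-0-
  m6: 00--0 ←essential
  m8: --0-0,0-00-,010--
  m9: 0-00-,010--
  m10: --0-0,-101-,010--
  m16: --0-0,-0-00
  m18: --0-0,1-01-
  m20: -0-00,-010-
  m21: -010-,1-101,101-1
  m23: 10-11,101-1
  m24: --0-0 ←essential
  m26: --0-0,-101-,1-01-,11-10
  m29: 1-101 ←essential
  m30: 11-10 ←essential
Essential: --0-0, 00--0, 1-101, 11-10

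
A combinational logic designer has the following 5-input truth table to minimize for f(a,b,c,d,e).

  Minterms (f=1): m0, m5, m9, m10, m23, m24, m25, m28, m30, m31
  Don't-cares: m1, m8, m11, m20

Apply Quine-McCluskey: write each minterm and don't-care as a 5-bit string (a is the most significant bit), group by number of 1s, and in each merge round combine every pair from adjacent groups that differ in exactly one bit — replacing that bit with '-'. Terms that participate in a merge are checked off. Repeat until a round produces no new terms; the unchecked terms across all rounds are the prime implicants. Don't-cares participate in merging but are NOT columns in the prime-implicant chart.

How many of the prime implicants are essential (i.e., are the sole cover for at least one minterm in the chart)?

size-2^0 implicants → 00000(✓)  00001(✓)  00101(✓)  01000(✓)  01001(✓)  01010(✓)  01011(✓)  10100(✓)  10111(✓)  11000(✓)  11001(✓)  11100(✓)  11110(✓)  11111(✓)
size-2^1 implicants → -1000(✓)  -1001(✓)  0-000(✓)  0-001(✓)  00-01  0000-(✓)  010-0(✓)  010-1(✓)  0100-(✓)  0101-(✓)  1-100  1-111  11-00  1100-(✓)  111-0  1111-
size-2^2 implicants → -100-  0-00-  010--
Unchecked terms (primes): -100-, 0-00-, 00-01, 010--, 1-100, 1-111, 11-00, 111-0, 1111-
Minterm coverage:
  m0 ⊆ 0-00- [E]
  m5 ⊆ 00-01 [E]
  m9 ⊆ -100-,0-00-,010--
  m10 ⊆ 010-- [E]
  m23 ⊆ 1-111 [E]
  m24 ⊆ -100-,11-00
  m25 ⊆ -100- [E]
  m28 ⊆ 1-100,11-00,111-0
  m30 ⊆ 111-0,1111-
  m31 ⊆ 1-111,1111-
E = {-100-, 0-00-, 00-01, 010--, 1-111}

5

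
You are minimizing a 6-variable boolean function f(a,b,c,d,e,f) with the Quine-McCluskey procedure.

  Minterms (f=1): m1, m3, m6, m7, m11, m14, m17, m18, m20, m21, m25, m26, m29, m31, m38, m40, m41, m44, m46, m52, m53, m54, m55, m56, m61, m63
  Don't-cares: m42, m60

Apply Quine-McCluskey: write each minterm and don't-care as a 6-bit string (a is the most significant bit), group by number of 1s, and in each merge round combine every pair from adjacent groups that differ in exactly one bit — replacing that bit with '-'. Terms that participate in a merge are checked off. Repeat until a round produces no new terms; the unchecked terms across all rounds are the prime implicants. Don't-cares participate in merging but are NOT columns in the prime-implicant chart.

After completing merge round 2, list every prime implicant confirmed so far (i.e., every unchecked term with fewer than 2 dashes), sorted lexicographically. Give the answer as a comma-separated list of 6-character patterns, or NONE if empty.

0-0001, 00-011, 000-11, 0000-1, 00011-, 01-010, 1-0110, 10100-

size-2^0 implicants → 000001(✓)  000011(✓)  000110(✓)  000111(✓)  001011(✓)  001110(✓)  010001(✓)  010010(✓)  010100(✓)  010101(✓)  011001(✓)  011010(✓)  011101(✓)  011111(✓)  100110(✓)  101000(✓)  101001(✓)  101010(✓)  101100(✓)  101110(✓)  110100(✓)  110101(✓)  110110(✓)  110111(✓)  111000(✓)  111100(✓)  111101(✓)  111111(✓)
size-2^1 implicants → -00110(✓)  -01110(✓)  -10100(✓)  -10101(✓)  -11101(✓)  -11111(✓)  0-0001  00-011  00-110(✓)  000-11  0000-1  00011-  01-001(✓)  01-010  01-101(✓)  010-01(✓)  01010-(✓)  011-01(✓)  0111-1(✓)  1-0110  1-1000(✓)  1-1100(✓)  10-110(✓)  101-00(✓)  101-10(✓)  1010-0(✓)  10100-  1011-0(✓)  11-100(✓)  11-101(✓)  11-111(✓)  1101-0(✓)  1101-1(✓)  11010-(✓)  11011-(✓)  111-00(✓)  1111-1(✓)  11110-(✓)
size-2^2 implicants → -0-110  -1-101  -1010-  -111-1  01--01  1-1-00  101--0  11-1-1  11-10-  1101--
Unchecked terms (primes): -0-110, -1-101, -1010-, -111-1, 0-0001, 00-011, 000-11, 0000-1, 00011-, 01--01, 01-010, 1-0110, 1-1-00, 101--0, 10100-, 11-1-1, 11-10-, 1101--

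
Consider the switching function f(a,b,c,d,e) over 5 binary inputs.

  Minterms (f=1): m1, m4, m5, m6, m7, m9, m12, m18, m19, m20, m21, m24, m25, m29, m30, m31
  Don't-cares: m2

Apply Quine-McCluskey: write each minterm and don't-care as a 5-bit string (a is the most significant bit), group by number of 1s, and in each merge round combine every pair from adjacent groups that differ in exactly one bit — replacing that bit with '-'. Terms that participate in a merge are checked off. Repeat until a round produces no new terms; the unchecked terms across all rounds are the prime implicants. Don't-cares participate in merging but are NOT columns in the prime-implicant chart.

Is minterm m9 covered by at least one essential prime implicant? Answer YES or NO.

NO

Round 0: 00001✓ 00010✓ 00100✓ 00101✓ 00110✓ 00111✓ 01001✓ 01100✓ 10010✓ 10011✓ 10100✓ 10101✓ 11000✓ 11001✓ 11101✓ 11110✓ 11111✓
Round 1: -0010 -0100✓ -0101✓ -1001 0-001 0-100 00-01 00-10 001-0✓ 001-1✓ 0010-✓ 0011-✓ 1-101 1001- 1010-✓ 11-01 1100- 111-1 1111-
Round 2: -010- 001--
PIs = {-0010, -010-, -1001, 0-001, 0-100, 00-01, 00-10, 001--, 1-101, 1001-, 11-01, 1100-, 111-1, 1111-}
Coverage chart:
  m1: 0-001,00-01
  m4: -010-,0-100,001--
  m5: -010-,00-01,001--
  m6: 00-10,001--
  m7: 001-- ←essential
  m9: -1001,0-001
  m12: 0-100 ←essential
  m18: -0010,1001-
  m19: 1001- ←essential
  m20: -010- ←essential
  m21: -010-,1-101
  m24: 1100- ←essential
  m25: -1001,11-01,1100-
  m29: 1-101,11-01,111-1
  m30: 1111- ←essential
  m31: 111-1,1111-
Essential: -010-, 0-100, 001--, 1001-, 1100-, 1111-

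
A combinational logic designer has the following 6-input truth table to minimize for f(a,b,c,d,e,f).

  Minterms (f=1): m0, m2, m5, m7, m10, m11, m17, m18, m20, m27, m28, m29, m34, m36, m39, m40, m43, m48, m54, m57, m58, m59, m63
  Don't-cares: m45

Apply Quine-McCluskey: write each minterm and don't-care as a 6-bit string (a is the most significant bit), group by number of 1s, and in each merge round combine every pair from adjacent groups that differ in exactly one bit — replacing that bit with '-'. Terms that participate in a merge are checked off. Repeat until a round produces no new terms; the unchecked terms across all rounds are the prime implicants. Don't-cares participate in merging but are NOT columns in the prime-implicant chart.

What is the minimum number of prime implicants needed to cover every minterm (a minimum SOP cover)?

[col 0] 000000*, 000010*, 000101*, 000111*, 001010*, 001011*, 010001, 010010*, 010100*, 011011*, 011100*, 011101*, 100010*, 100100, 100111*, 101000, 101011*, 101101, 110000, 110110, 111001*, 111010*, 111011*, 111111*
[col 1] -00010, -00111, -01011*, -11011*, 0-0010, 0-1011*, 00-010, 0000-0, 0001-1, 00101-, 01-100, 01110-, 1-1011*, 111-11, 1110-1, 11101-
[col 2] --1011
Prime implicants: --1011, -00010, -00111, 0-0010, 00-010, 0000-0, 0001-1, 00101-, 01-100, 010001, 01110-, 100100, 101000, 101101, 110000, 110110, 111-11, 1110-1, 11101-
PI chart (minterm → PIs covering it):
  0 | 0000-0  (sole → essential)
  2 | -00010,0-0010,00-010,0000-0
  5 | 0001-1  (sole → essential)
  7 | -00111,0001-1
  10 | 00-010,00101-
  11 | --1011,00101-
  17 | 010001  (sole → essential)
  18 | 0-0010  (sole → essential)
  20 | 01-100  (sole → essential)
  27 | --1011  (sole → essential)
  28 | 01-100,01110-
  29 | 01110-  (sole → essential)
  34 | -00010  (sole → essential)
  36 | 100100  (sole → essential)
  39 | -00111  (sole → essential)
  40 | 101000  (sole → essential)
  43 | --1011  (sole → essential)
  48 | 110000  (sole → essential)
  54 | 110110  (sole → essential)
  57 | 1110-1  (sole → essential)
  58 | 11101-  (sole → essential)
  59 | --1011,111-11,1110-1,11101-
  63 | 111-11  (sole → essential)
Essential prime implicants: --1011, -00010, -00111, 0-0010, 0000-0, 0001-1, 01-100, 010001, 01110-, 100100, 101000, 110000, 110110, 111-11, 1110-1, 11101-
Petrick residual → 00-010
Minimum SOP uses 17 PIs: cd'ef + b'c'd'ef' + b'c'def + a'c'd'ef' + a'b'd'ef' + a'b'c'd'f' + a'b'c'df + a'bde'f' + a'bc'd'e'f + a'bcde' + ab'c'de'f' + ab'cd'e'f' + abc'd'e'f' + abc'def' + abcef + abcd'f + abcd'e

17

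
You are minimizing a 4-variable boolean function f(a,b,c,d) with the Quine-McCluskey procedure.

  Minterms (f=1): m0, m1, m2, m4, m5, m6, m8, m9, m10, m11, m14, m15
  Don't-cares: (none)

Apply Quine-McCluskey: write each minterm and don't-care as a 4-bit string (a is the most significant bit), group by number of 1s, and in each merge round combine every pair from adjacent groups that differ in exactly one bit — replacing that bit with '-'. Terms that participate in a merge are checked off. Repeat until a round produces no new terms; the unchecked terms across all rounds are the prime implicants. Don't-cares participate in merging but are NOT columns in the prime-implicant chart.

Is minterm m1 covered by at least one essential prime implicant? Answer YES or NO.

YES

[col 0] 0000*, 0001*, 0010*, 0100*, 0101*, 0110*, 1000*, 1001*, 1010*, 1011*, 1110*, 1111*
[col 1] -000*, -001*, -010*, -110*, 0-00*, 0-01*, 0-10*, 00-0*, 000-*, 01-0*, 010-*, 1-10*, 1-11*, 10-0*, 10-1*, 100-*, 101-*, 111-*
[col 2] --10, -0-0, -00-, 0--0, 0-0-, 1-1-, 10--
Prime implicants: --10, -0-0, -00-, 0--0, 0-0-, 1-1-, 10--
PI chart (minterm → PIs covering it):
  0 | -0-0,-00-,0--0,0-0-
  1 | -00-,0-0-
  2 | --10,-0-0,0--0
  4 | 0--0,0-0-
  5 | 0-0-  (sole → essential)
  6 | --10,0--0
  8 | -0-0,-00-,10--
  9 | -00-,10--
  10 | --10,-0-0,1-1-,10--
  11 | 1-1-,10--
  14 | --10,1-1-
  15 | 1-1-  (sole → essential)
Essential prime implicants: 0-0-, 1-1-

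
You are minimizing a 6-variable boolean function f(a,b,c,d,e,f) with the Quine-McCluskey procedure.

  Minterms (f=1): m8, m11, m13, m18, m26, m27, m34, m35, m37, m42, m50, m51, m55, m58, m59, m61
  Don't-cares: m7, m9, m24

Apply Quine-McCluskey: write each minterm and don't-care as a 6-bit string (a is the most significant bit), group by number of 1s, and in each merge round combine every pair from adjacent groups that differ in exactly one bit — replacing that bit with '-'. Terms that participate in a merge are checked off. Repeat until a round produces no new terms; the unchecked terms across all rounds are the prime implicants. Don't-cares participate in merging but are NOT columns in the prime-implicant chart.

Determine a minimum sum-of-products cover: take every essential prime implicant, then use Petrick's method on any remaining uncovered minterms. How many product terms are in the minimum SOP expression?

10

Round 0: 000111 001000✓ 001001✓ 001011✓ 001101✓ 010010✓ 011000✓ 011010✓ 011011✓ 100010✓ 100011✓ 100101 101010✓ 110010✓ 110011✓ 110111✓ 111010✓ 111011✓ 111101
Round 1: -10010✓ -11010✓ -11011✓ 0-1000 0-1011 001-01 0010-1 00100- 01-010✓ 0110-0 01101-✓ 1-0010✓ 1-0011✓ 1-1010✓ 10-010✓ 10001-✓ 11-010✓ 11-011✓ 110-11 11001-✓ 11101-✓
Round 2: -1-010 -1101- 1--010 1-001- 11-01-
PIs = {-1-010, -1101-, 0-1000, 0-1011, 000111, 001-01, 0010-1, 00100-, 0110-0, 1--010, 1-001-, 100101, 11-01-, 110-11, 111101}
Coverage chart:
  m8: 0-1000,00100-
  m11: 0-1011,0010-1
  m13: 001-01 ←essential
  m18: -1-010 ←essential
  m26: -1-010,-1101-,0110-0
  m27: -1101-,0-1011
  m34: 1--010,1-001-
  m35: 1-001- ←essential
  m37: 100101 ←essential
  m42: 1--010 ←essential
  m50: -1-010,1--010,1-001-,11-01-
  m51: 1-001-,11-01-,110-11
  m55: 110-11 ←essential
  m58: -1-010,-1101-,1--010,11-01-
  m59: -1101-,11-01-
  m61: 111101 ←essential
Essential: -1-010, 001-01, 1--010, 1-001-, 100101, 110-11, 111101
Petrick residual → -1101-, 0-1000, 0-1011
Min cover (10 terms): bd'ef' + bcd'e + a'cd'e'f' + a'cd'ef + a'b'ce'f + ad'ef' + ac'd'e + ab'c'de'f + abc'ef + abcde'f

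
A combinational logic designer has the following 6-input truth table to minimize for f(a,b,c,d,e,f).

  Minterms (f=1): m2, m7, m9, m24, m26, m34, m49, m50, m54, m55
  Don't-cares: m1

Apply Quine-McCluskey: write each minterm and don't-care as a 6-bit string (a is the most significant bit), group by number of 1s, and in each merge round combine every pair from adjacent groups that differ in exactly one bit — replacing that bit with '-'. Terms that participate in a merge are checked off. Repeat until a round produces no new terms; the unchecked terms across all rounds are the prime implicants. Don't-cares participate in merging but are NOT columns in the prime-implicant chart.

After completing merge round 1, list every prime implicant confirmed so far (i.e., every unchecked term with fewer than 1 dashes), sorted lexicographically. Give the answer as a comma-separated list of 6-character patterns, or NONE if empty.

Round 0: 000001✓ 000010✓ 000111 001001✓ 011000✓ 011010✓ 100010✓ 110001 110010✓ 110110✓ 110111✓
Round 1: -00010 00-001 0110-0 1-0010 110-10 11011-
PIs = {-00010, 00-001, 000111, 0110-0, 1-0010, 110-10, 110001, 11011-}

000111, 110001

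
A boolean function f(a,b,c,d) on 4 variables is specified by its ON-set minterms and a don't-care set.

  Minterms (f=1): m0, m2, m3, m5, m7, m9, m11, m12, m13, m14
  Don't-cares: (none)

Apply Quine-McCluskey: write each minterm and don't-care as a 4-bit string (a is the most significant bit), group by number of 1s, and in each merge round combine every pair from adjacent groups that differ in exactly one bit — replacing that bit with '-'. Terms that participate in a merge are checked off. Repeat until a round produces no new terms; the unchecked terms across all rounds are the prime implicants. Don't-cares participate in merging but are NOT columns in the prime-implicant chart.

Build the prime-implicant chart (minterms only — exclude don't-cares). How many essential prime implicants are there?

size-2^0 implicants → 0000(✓)  0010(✓)  0011(✓)  0101(✓)  0111(✓)  1001(✓)  1011(✓)  1100(✓)  1101(✓)  1110(✓)
size-2^1 implicants → -011  -101  0-11  00-0  001-  01-1  1-01  10-1  11-0  110-
Unchecked terms (primes): -011, -101, 0-11, 00-0, 001-, 01-1, 1-01, 10-1, 11-0, 110-
Minterm coverage:
  m0 ⊆ 00-0 [E]
  m2 ⊆ 00-0,001-
  m3 ⊆ -011,0-11,001-
  m5 ⊆ -101,01-1
  m7 ⊆ 0-11,01-1
  m9 ⊆ 1-01,10-1
  m11 ⊆ -011,10-1
  m12 ⊆ 11-0,110-
  m13 ⊆ -101,1-01,110-
  m14 ⊆ 11-0 [E]
E = {00-0, 11-0}

2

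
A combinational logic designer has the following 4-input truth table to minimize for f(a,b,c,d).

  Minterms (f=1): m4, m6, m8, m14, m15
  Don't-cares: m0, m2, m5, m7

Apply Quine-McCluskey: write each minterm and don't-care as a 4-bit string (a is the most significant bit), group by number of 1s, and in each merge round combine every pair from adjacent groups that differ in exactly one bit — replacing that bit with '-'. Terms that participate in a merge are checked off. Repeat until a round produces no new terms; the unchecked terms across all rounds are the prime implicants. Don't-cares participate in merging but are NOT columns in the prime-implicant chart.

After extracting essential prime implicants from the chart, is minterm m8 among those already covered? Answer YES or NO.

YES

size-2^0 implicants → 0000(✓)  0010(✓)  0100(✓)  0101(✓)  0110(✓)  0111(✓)  1000(✓)  1110(✓)  1111(✓)
size-2^1 implicants → -000  -110(✓)  -111(✓)  0-00(✓)  0-10(✓)  00-0(✓)  01-0(✓)  01-1(✓)  010-(✓)  011-(✓)  111-(✓)
size-2^2 implicants → -11-  0--0  01--
Unchecked terms (primes): -000, -11-, 0--0, 01--
Minterm coverage:
  m4 ⊆ 0--0,01--
  m6 ⊆ -11-,0--0,01--
  m8 ⊆ -000 [E]
  m14 ⊆ -11- [E]
  m15 ⊆ -11- [E]
E = {-000, -11-}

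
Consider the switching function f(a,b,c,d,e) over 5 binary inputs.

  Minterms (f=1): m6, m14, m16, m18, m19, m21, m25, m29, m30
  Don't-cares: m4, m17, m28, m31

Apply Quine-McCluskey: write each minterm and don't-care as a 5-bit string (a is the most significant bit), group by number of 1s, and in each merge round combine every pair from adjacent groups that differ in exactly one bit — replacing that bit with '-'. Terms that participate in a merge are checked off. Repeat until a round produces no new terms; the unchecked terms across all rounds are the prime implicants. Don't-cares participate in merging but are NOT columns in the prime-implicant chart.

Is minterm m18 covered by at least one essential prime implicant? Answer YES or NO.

YES

[col 0] 00100*, 00110*, 01110*, 10000*, 10001*, 10010*, 10011*, 10101*, 11001*, 11100*, 11101*, 11110*, 11111*
[col 1] -1110, 0-110, 001-0, 1-001*, 1-101*, 10-01*, 100-0*, 100-1*, 1000-*, 1001-*, 11-01*, 111-0*, 111-1*, 1110-*, 1111-*
[col 2] 1--01, 100--, 111--
Prime implicants: -1110, 0-110, 001-0, 1--01, 100--, 111--
PI chart (minterm → PIs covering it):
  6 | 0-110,001-0
  14 | -1110,0-110
  16 | 100--  (sole → essential)
  18 | 100--  (sole → essential)
  19 | 100--  (sole → essential)
  21 | 1--01  (sole → essential)
  25 | 1--01  (sole → essential)
  29 | 1--01,111--
  30 | -1110,111--
Essential prime implicants: 1--01, 100--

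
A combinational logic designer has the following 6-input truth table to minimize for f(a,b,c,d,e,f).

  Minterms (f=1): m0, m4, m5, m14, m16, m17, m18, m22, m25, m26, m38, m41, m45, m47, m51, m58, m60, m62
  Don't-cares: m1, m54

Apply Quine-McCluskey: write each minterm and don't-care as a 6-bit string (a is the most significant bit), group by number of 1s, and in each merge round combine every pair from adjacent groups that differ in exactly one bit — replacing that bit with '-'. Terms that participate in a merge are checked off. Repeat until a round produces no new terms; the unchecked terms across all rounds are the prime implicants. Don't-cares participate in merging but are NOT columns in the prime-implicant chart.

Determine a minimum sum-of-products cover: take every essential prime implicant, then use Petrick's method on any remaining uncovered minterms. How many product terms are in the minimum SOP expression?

11

Round 0: 000000✓ 000001✓ 000100✓ 000101✓ 001110 010000✓ 010001✓ 010010✓ 010110✓ 011001✓ 011010✓ 100110✓ 101001✓ 101101✓ 101111✓ 110011 110110✓ 111010✓ 111100✓ 111110✓
Round 1: -10110 -11010 0-0000✓ 0-0001✓ 000-00✓ 000-01✓ 00000-✓ 00010-✓ 01-001 01-010 010-10 0100-0 01000-✓ 1-0110 101-01 1011-1 11-110 111-10 1111-0
Round 2: 0-000- 000-0-
PIs = {-10110, -11010, 0-000-, 000-0-, 001110, 01-001, 01-010, 010-10, 0100-0, 1-0110, 101-01, 1011-1, 11-110, 110011, 111-10, 1111-0}
Coverage chart:
  m0: 0-000-,000-0-
  m4: 000-0- ←essential
  m5: 000-0- ←essential
  m14: 001110 ←essential
  m16: 0-000-,0100-0
  m17: 0-000-,01-001
  m18: 01-010,010-10,0100-0
  m22: -10110,010-10
  m25: 01-001 ←essential
  m26: -11010,01-010
  m38: 1-0110 ←essential
  m41: 101-01 ←essential
  m45: 101-01,1011-1
  m47: 1011-1 ←essential
  m51: 110011 ←essential
  m58: -11010,111-10
  m60: 1111-0 ←essential
  m62: 11-110,111-10,1111-0
Essential: 000-0-, 001110, 01-001, 1-0110, 101-01, 1011-1, 110011, 1111-0
Petrick residual → -10110, -11010, 0100-0
Min cover (11 terms): bc'def' + bcd'ef' + a'b'c'e' + a'b'cdef' + a'bd'e'f + a'bc'd'f' + ac'def' + ab'ce'f + ab'cdf + abc'd'ef + abcdf'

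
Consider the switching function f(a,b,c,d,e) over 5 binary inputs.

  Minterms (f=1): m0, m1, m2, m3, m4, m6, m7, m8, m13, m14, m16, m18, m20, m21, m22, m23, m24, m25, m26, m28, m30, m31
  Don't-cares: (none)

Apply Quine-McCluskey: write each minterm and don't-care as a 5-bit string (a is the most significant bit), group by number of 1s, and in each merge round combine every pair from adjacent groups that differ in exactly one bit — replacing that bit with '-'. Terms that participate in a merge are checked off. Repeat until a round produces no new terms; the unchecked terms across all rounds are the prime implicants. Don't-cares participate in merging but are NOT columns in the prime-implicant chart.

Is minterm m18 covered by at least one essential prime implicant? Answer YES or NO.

YES

Round 0: 00000✓ 00001✓ 00010✓ 00011✓ 00100✓ 00110✓ 00111✓ 01000✓ 01101 01110✓ 10000✓ 10010✓ 10100✓ 10101✓ 10110✓ 10111✓ 11000✓ 11001✓ 11010✓ 11100✓ 11110✓ 11111✓
Round 1: -0000✓ -0010✓ -0100✓ -0110✓ -0111✓ -1000✓ -1110✓ 0-000✓ 0-110✓ 00-00✓ 00-10✓ 00-11✓ 000-0✓ 000-1✓ 0000-✓ 0001-✓ 001-0✓ 0011-✓ 1-000✓ 1-010✓ 1-100✓ 1-110✓ 1-111✓ 10-00✓ 10-10✓ 100-0✓ 101-0✓ 101-1✓ 1010-✓ 1011-✓ 11-00✓ 11-10✓ 110-0✓ 1100- 111-0✓ 1111-✓
Round 2: --000 --110 -0-00✓ -0-10✓ -00-0✓ -01-0✓ -011- 00--0✓ 00-1- 000-- 1--00✓ 1--10✓ 1-0-0✓ 1-1-0✓ 1-11- 10--0✓ 101-- 11--0✓
Round 3: -0--0 1---0
PIs = {--000, --110, -0--0, -011-, 00-1-, 000--, 01101, 1---0, 1-11-, 101--, 1100-}
Coverage chart:
  m0: --000,-0--0,000--
  m1: 000-- ←essential
  m2: -0--0,00-1-,000--
  m3: 00-1-,000--
  m4: -0--0 ←essential
  m6: --110,-0--0,-011-,00-1-
  m7: -011-,00-1-
  m8: --000 ←essential
  m13: 01101 ←essential
  m14: --110 ←essential
  m16: --000,-0--0,1---0
  m18: -0--0,1---0
  m20: -0--0,1---0,101--
  m21: 101-- ←essential
  m22: --110,-0--0,-011-,1---0,1-11-,101--
  m23: -011-,1-11-,101--
  m24: --000,1---0,1100-
  m25: 1100- ←essential
  m26: 1---0 ←essential
  m28: 1---0 ←essential
  m30: --110,1---0,1-11-
  m31: 1-11- ←essential
Essential: --000, --110, -0--0, 000--, 01101, 1---0, 1-11-, 101--, 1100-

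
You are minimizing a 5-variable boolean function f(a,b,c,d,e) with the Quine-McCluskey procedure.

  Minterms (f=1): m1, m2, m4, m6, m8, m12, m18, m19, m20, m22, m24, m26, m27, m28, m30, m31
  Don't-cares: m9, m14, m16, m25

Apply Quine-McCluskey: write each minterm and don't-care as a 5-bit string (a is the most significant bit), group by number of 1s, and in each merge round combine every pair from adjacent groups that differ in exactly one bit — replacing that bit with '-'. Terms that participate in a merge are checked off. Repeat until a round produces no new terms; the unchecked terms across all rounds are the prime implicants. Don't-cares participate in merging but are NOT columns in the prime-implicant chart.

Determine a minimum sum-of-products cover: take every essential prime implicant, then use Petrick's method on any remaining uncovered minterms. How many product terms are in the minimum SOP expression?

6

[col 0] 00001*, 00010*, 00100*, 00110*, 01000*, 01001*, 01100*, 01110*, 10000*, 10010*, 10011*, 10100*, 10110*, 11000*, 11001*, 11010*, 11011*, 11100*, 11110*, 11111*
[col 1] -0010*, -0100*, -0110*, -1000*, -1001*, -1100*, -1110*, 0-001, 0-100*, 0-110*, 00-10*, 001-0*, 01-00*, 0100-*, 011-0*, 1-000*, 1-010*, 1-011*, 1-100*, 1-110*, 10-00*, 10-10*, 100-0*, 1001-*, 101-0*, 11-00*, 11-10*, 11-11*, 110-0*, 110-1*, 1100-*, 1101-*, 111-0*, 1111-*
[col 2] --100*, --110*, -0-10, -01-0*, -1-00, -100-, -11-0*, 0-1-0*, 1--00*, 1--10*, 1-0-0*, 1-01-, 1-1-0*, 10--0*, 11--0*, 11-1-, 110--
[col 3] --1-0, 1---0
Prime implicants: --1-0, -0-10, -1-00, -100-, 0-001, 1---0, 1-01-, 11-1-, 110--
PI chart (minterm → PIs covering it):
  1 | 0-001  (sole → essential)
  2 | -0-10  (sole → essential)
  4 | --1-0  (sole → essential)
  6 | --1-0,-0-10
  8 | -1-00,-100-
  12 | --1-0,-1-00
  18 | -0-10,1---0,1-01-
  19 | 1-01-  (sole → essential)
  20 | --1-0,1---0
  22 | --1-0,-0-10,1---0
  24 | -1-00,-100-,1---0,110--
  26 | 1---0,1-01-,11-1-,110--
  27 | 1-01-,11-1-,110--
  28 | --1-0,-1-00,1---0
  30 | --1-0,1---0,11-1-
  31 | 11-1-  (sole → essential)
Essential prime implicants: --1-0, -0-10, 0-001, 1-01-, 11-1-
Petrick residual → -1-00
Minimum SOP uses 6 PIs: ce' + b'de' + bd'e' + a'c'd'e + ac'd + abd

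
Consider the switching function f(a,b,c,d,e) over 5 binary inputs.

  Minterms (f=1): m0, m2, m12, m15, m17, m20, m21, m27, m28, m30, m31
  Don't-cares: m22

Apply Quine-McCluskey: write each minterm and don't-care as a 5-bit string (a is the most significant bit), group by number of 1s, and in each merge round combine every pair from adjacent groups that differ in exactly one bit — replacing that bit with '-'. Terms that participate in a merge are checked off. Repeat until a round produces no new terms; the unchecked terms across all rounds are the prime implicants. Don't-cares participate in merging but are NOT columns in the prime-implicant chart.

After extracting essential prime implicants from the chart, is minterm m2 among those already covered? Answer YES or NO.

Round 0: 00000✓ 00010✓ 01100✓ 01111✓ 10001✓ 10100✓ 10101✓ 10110✓ 11011✓ 11100✓ 11110✓ 11111✓
Round 1: -1100 -1111 000-0 1-100✓ 1-110✓ 10-01 101-0✓ 1010- 11-11 111-0✓ 1111-
Round 2: 1-1-0
PIs = {-1100, -1111, 000-0, 1-1-0, 10-01, 1010-, 11-11, 1111-}
Coverage chart:
  m0: 000-0 ←essential
  m2: 000-0 ←essential
  m12: -1100 ←essential
  m15: -1111 ←essential
  m17: 10-01 ←essential
  m20: 1-1-0,1010-
  m21: 10-01,1010-
  m27: 11-11 ←essential
  m28: -1100,1-1-0
  m30: 1-1-0,1111-
  m31: -1111,11-11,1111-
Essential: -1100, -1111, 000-0, 10-01, 11-11

YES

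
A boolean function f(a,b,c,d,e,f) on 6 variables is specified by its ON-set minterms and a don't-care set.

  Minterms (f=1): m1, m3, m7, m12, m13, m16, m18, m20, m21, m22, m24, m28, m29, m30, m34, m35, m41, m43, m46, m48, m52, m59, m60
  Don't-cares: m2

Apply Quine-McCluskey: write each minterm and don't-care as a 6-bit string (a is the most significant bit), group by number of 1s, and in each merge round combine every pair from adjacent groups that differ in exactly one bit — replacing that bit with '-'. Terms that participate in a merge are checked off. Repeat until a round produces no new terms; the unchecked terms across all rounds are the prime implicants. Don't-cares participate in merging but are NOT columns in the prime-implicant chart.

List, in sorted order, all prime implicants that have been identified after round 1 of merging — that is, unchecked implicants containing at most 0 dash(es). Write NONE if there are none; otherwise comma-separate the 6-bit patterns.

101110

[col 0] 000001*, 000010*, 000011*, 000111*, 001100*, 001101*, 010000*, 010010*, 010100*, 010101*, 010110*, 011000*, 011100*, 011101*, 011110*, 100010*, 100011*, 101001*, 101011*, 101110, 110000*, 110100*, 111011*, 111100*
[col 1] -00010*, -00011*, -10000*, -10100*, -11100*, 0-0010, 0-1100*, 0-1101*, 000-11, 0000-1, 00001-*, 00110-*, 01-000*, 01-100*, 01-101*, 01-110*, 010-00*, 010-10*, 0100-0*, 0101-0*, 01010-*, 011-00*, 0111-0*, 01110-*, 1-1011, 10-011, 10001-*, 1010-1, 11-100*, 110-00*
[col 2] -0001-, -1-100, -10-00, 0-110-, 01--00, 01-1-0, 01-10-, 010--0
Prime implicants: -0001-, -1-100, -10-00, 0-0010, 0-110-, 000-11, 0000-1, 01--00, 01-1-0, 01-10-, 010--0, 1-1011, 10-011, 1010-1, 101110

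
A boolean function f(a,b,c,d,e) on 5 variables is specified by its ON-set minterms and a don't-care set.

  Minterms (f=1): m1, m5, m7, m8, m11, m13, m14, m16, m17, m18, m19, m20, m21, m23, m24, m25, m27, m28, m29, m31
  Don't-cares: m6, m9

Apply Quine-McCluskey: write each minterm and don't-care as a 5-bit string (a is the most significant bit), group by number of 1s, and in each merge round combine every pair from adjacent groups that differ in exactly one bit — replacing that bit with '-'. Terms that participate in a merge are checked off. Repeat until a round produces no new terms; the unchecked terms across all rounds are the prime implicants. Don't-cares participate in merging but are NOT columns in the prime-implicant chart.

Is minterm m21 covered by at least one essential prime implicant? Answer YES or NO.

YES

size-2^0 implicants → 00001(✓)  00101(✓)  00110(✓)  00111(✓)  01000(✓)  01001(✓)  01011(✓)  01101(✓)  01110(✓)  10000(✓)  10001(✓)  10010(✓)  10011(✓)  10100(✓)  10101(✓)  10111(✓)  11000(✓)  11001(✓)  11011(✓)  11100(✓)  11101(✓)  11111(✓)
size-2^1 implicants → -0001(✓)  -0101(✓)  -0111(✓)  -1000(✓)  -1001(✓)  -1011(✓)  -1101(✓)  0-001(✓)  0-101(✓)  0-110  00-01(✓)  001-1(✓)  0011-  01-01(✓)  010-1(✓)  0100-(✓)  1-000(✓)  1-001(✓)  1-011(✓)  1-100(✓)  1-101(✓)  1-111(✓)  10-00(✓)  10-01(✓)  10-11(✓)  100-0(✓)  100-1(✓)  1000-(✓)  1001-(✓)  101-1(✓)  1010-(✓)  11-00(✓)  11-01(✓)  11-11(✓)  110-1(✓)  1100-(✓)  111-1(✓)  1110-(✓)
size-2^2 implicants → --001(✓)  --101(✓)  -0-01(✓)  -01-1  -1-01(✓)  -10-1  -100-  0--01(✓)  1--00(✓)  1--01(✓)  1--11(✓)  1-0-1(✓)  1-00-(✓)  1-1-1(✓)  1-10-(✓)  10--1(✓)  10-0-(✓)  100--  11--1(✓)  11-0-(✓)
size-2^3 implicants → ---01  1---1  1--0-
Unchecked terms (primes): ---01, -01-1, -10-1, -100-, 0-110, 0011-, 1---1, 1--0-, 100--
Minterm coverage:
  m1 ⊆ ---01 [E]
  m5 ⊆ ---01,-01-1
  m7 ⊆ -01-1,0011-
  m8 ⊆ -100- [E]
  m11 ⊆ -10-1 [E]
  m13 ⊆ ---01 [E]
  m14 ⊆ 0-110 [E]
  m16 ⊆ 1--0-,100--
  m17 ⊆ ---01,1---1,1--0-,100--
  m18 ⊆ 100-- [E]
  m19 ⊆ 1---1,100--
  m20 ⊆ 1--0- [E]
  m21 ⊆ ---01,-01-1,1---1,1--0-
  m23 ⊆ -01-1,1---1
  m24 ⊆ -100-,1--0-
  m25 ⊆ ---01,-10-1,-100-,1---1,1--0-
  m27 ⊆ -10-1,1---1
  m28 ⊆ 1--0- [E]
  m29 ⊆ ---01,1---1,1--0-
  m31 ⊆ 1---1 [E]
E = {---01, -10-1, -100-, 0-110, 1---1, 1--0-, 100--}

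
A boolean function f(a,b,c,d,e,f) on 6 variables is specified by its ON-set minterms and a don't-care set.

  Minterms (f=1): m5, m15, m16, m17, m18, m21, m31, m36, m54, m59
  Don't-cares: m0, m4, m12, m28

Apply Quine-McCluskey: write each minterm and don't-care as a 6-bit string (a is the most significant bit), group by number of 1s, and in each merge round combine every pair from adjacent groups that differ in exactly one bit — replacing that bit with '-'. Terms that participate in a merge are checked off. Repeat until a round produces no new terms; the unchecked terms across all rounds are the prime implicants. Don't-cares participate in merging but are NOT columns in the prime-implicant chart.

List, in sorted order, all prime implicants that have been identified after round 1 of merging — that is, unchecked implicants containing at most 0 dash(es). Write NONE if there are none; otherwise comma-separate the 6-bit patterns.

size-2^0 implicants → 000000(✓)  000100(✓)  000101(✓)  001100(✓)  001111(✓)  010000(✓)  010001(✓)  010010(✓)  010101(✓)  011100(✓)  011111(✓)  100100(✓)  110110  111011
size-2^1 implicants → -00100  0-0000  0-0101  0-1100  0-1111  00-100  000-00  00010-  010-01  0100-0  01000-
Unchecked terms (primes): -00100, 0-0000, 0-0101, 0-1100, 0-1111, 00-100, 000-00, 00010-, 010-01, 0100-0, 01000-, 110110, 111011

110110, 111011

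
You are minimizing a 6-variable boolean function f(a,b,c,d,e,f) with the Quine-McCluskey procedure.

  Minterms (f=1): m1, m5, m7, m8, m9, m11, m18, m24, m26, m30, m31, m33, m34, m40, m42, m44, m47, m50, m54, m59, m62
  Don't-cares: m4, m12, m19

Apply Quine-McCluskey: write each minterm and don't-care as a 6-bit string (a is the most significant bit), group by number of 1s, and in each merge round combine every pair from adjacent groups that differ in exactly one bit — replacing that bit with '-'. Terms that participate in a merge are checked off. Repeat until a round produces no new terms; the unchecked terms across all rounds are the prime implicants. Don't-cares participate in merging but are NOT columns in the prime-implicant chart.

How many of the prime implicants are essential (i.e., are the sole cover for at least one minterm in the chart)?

7

size-2^0 implicants → 000001(✓)  000100(✓)  000101(✓)  000111(✓)  001000(✓)  001001(✓)  001011(✓)  001100(✓)  010010(✓)  010011(✓)  011000(✓)  011010(✓)  011110(✓)  011111(✓)  100001(✓)  100010(✓)  101000(✓)  101010(✓)  101100(✓)  101111  110010(✓)  110110(✓)  111011  111110(✓)
size-2^1 implicants → -00001  -01000(✓)  -01100(✓)  -10010  -11110  0-1000  00-001  00-100  000-01  0001-1  00010-  001-00(✓)  0010-1  00100-  01-010  01001-  011-10  0110-0  01111-  1-0010  10-010  101-00(✓)  1010-0  11-110  110-10
size-2^2 implicants → -01-00
Unchecked terms (primes): -00001, -01-00, -10010, -11110, 0-1000, 00-001, 00-100, 000-01, 0001-1, 00010-, 0010-1, 00100-, 01-010, 01001-, 011-10, 0110-0, 01111-, 1-0010, 10-010, 1010-0, 101111, 11-110, 110-10, 111011
Minterm coverage:
  m1 ⊆ -00001,00-001,000-01
  m5 ⊆ 000-01,0001-1,00010-
  m7 ⊆ 0001-1 [E]
  m8 ⊆ -01-00,0-1000,00100-
  m9 ⊆ 00-001,0010-1,00100-
  m11 ⊆ 0010-1 [E]
  m18 ⊆ -10010,01-010,01001-
  m24 ⊆ 0-1000,0110-0
  m26 ⊆ 01-010,011-10,0110-0
  m30 ⊆ -11110,011-10,01111-
  m31 ⊆ 01111- [E]
  m33 ⊆ -00001 [E]
  m34 ⊆ 1-0010,10-010
  m40 ⊆ -01-00,1010-0
  m42 ⊆ 10-010,1010-0
  m44 ⊆ -01-00 [E]
  m47 ⊆ 101111 [E]
  m50 ⊆ -10010,1-0010,110-10
  m54 ⊆ 11-110,110-10
  m59 ⊆ 111011 [E]
  m62 ⊆ -11110,11-110
E = {-00001, -01-00, 0001-1, 0010-1, 01111-, 101111, 111011}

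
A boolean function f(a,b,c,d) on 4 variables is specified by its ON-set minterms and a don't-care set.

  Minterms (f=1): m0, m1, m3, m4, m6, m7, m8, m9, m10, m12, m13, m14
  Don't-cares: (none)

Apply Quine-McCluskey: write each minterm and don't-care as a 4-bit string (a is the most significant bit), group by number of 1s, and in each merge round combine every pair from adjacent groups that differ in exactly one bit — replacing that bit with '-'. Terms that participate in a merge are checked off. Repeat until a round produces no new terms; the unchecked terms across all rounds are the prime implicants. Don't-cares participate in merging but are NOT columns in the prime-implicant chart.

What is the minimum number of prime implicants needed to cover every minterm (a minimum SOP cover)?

Round 0: 0000✓ 0001✓ 0011✓ 0100✓ 0110✓ 0111✓ 1000✓ 1001✓ 1010✓ 1100✓ 1101✓ 1110✓
Round 1: -000✓ -001✓ -100✓ -110✓ 0-00✓ 0-11 00-1 000-✓ 01-0✓ 011- 1-00✓ 1-01✓ 1-10✓ 10-0✓ 100-✓ 11-0✓ 110-✓
Round 2: --00 -00- -1-0 1--0 1-0-
PIs = {--00, -00-, -1-0, 0-11, 00-1, 011-, 1--0, 1-0-}
Coverage chart:
  m0: --00,-00-
  m1: -00-,00-1
  m3: 0-11,00-1
  m4: --00,-1-0
  m6: -1-0,011-
  m7: 0-11,011-
  m8: --00,-00-,1--0,1-0-
  m9: -00-,1-0-
  m10: 1--0 ←essential
  m12: --00,-1-0,1--0,1-0-
  m13: 1-0- ←essential
  m14: -1-0,1--0
Essential: 1--0, 1-0-
Petrick residual → --00, 00-1, 011-
Min cover (5 terms): c'd' + a'b'd + a'bc + ad' + ac'

5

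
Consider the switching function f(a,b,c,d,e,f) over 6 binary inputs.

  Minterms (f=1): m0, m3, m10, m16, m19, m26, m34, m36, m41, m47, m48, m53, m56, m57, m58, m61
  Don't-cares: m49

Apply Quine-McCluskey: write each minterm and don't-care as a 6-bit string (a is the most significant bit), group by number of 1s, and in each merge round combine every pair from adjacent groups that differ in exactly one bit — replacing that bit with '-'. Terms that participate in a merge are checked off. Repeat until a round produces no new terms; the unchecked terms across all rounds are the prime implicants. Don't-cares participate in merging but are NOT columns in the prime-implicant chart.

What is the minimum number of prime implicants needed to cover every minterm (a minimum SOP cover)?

Round 0: 000000✓ 000011✓ 001010✓ 010000✓ 010011✓ 011010✓ 100010 100100 101001✓ 101111 110000✓ 110001✓ 110101✓ 111000✓ 111001✓ 111010✓ 111101✓
Round 1: -10000 -11010 0-0000 0-0011 0-1010 1-1001 11-000✓ 11-001✓ 11-101✓ 110-01✓ 11000-✓ 111-01✓ 1110-0 11100-✓
Round 2: 11--01 11-00-
PIs = {-10000, -11010, 0-0000, 0-0011, 0-1010, 1-1001, 100010, 100100, 101111, 11--01, 11-00-, 1110-0}
Coverage chart:
  m0: 0-0000 ←essential
  m3: 0-0011 ←essential
  m10: 0-1010 ←essential
  m16: -10000,0-0000
  m19: 0-0011 ←essential
  m26: -11010,0-1010
  m34: 100010 ←essential
  m36: 100100 ←essential
  m41: 1-1001 ←essential
  m47: 101111 ←essential
  m48: -10000,11-00-
  m53: 11--01 ←essential
  m56: 11-00-,1110-0
  m57: 1-1001,11--01,11-00-
  m58: -11010,1110-0
  m61: 11--01 ←essential
Essential: 0-0000, 0-0011, 0-1010, 1-1001, 100010, 100100, 101111, 11--01
Petrick residual → -10000, 1110-0
Min cover (10 terms): bc'd'e'f' + a'c'd'e'f' + a'c'd'ef + a'cd'ef' + acd'e'f + ab'c'd'ef' + ab'c'de'f' + ab'cdef + abe'f + abcd'f'

10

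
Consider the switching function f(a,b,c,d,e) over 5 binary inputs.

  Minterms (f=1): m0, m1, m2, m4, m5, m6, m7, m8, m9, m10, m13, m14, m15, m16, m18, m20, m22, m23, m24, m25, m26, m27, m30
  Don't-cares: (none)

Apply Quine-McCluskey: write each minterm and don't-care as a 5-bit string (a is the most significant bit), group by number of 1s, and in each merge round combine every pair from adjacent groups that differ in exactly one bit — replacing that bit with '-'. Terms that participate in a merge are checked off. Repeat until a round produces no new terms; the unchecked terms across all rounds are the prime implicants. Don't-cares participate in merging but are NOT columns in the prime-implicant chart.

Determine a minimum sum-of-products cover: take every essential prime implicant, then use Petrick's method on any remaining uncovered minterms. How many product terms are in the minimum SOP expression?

[col 0] 00000*, 00001*, 00010*, 00100*, 00101*, 00110*, 00111*, 01000*, 01001*, 01010*, 01101*, 01110*, 01111*, 10000*, 10010*, 10100*, 10110*, 10111*, 11000*, 11001*, 11010*, 11011*, 11110*
[col 1] -0000*, -0010*, -0100*, -0110*, -0111*, -1000*, -1001*, -1010*, -1110*, 0-000*, 0-001*, 0-010*, 0-101*, 0-110*, 0-111*, 00-00*, 00-01*, 00-10*, 000-0*, 0000-*, 001-0*, 001-1*, 0010-*, 0011-*, 01-01*, 01-10*, 010-0*, 0100-*, 011-1*, 0111-*, 1-000*, 1-010*, 1-110*, 10-00*, 10-10*, 100-0*, 101-0*, 1011-*, 11-10*, 110-0*, 110-1*, 1100-*, 1101-*
[col 2] --000*, --010*, --110*, -0-00*, -0-10*, -00-0*, -01-0*, -011-, -1-10*, -10-0*, -100-, 0--01, 0--10*, 0-0-0*, 0-00-, 0-1-1, 0-11-, 00--0*, 00-0-, 001--, 1--10*, 1-0-0*, 10--0*, 110--
[col 3] ---10, --0-0, -0--0
Prime implicants: ---10, --0-0, -0--0, -011-, -100-, 0--01, 0-00-, 0-1-1, 0-11-, 00-0-, 001--, 110--
PI chart (minterm → PIs covering it):
  0 | --0-0,-0--0,0-00-,00-0-
  1 | 0--01,0-00-,00-0-
  2 | ---10,--0-0,-0--0
  4 | -0--0,00-0-,001--
  5 | 0--01,0-1-1,00-0-,001--
  6 | ---10,-0--0,-011-,0-11-,001--
  7 | -011-,0-1-1,0-11-,001--
  8 | --0-0,-100-,0-00-
  9 | -100-,0--01,0-00-
  10 | ---10,--0-0
  13 | 0--01,0-1-1
  14 | ---10,0-11-
  15 | 0-1-1,0-11-
  16 | --0-0,-0--0
  18 | ---10,--0-0,-0--0
  20 | -0--0  (sole → essential)
  22 | ---10,-0--0,-011-
  23 | -011-  (sole → essential)
  24 | --0-0,-100-,110--
  25 | -100-,110--
  26 | ---10,--0-0,110--
  27 | 110--  (sole → essential)
  30 | ---10  (sole → essential)
Essential prime implicants: ---10, -0--0, -011-, 110--
Petrick residual → 0-00-, 0-1-1
Minimum SOP uses 6 PIs: de' + b'e' + b'cd + a'c'd' + a'ce + abc'

6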